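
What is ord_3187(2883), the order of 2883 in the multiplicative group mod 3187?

1062

The order of 2883 must divide p − 1 = 3186 = 2 · 3^3 · 59.
Divisors: 1, 2, 3, 6, 9, 18, 27, 54, 59, 118, 177, 354, 531, 1062, 1593, 3186.
Check each in increasing order: 2883^1 ≡ 2883;  2883^2 ≡ 3180;  2883^3 ≡ 2128;  2883^6 ≡ 2844;  2883^9 ≡ 3106;  2883^18 ≡ 187;  2883^27 ≡ 788;  2883^54 ≡ 2666;  2883^59 ≡ 471;  2883^118 ≡ 1938;  2883^177 ≡ 1316;  2883^354 ≡ 1315;  2883^531 ≡ 3186;  2883^1062 ≡ 1.
Smallest exponent giving 1 is 1062.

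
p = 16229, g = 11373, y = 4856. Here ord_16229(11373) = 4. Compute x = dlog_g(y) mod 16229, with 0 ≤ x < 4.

3

Successive powers of 11373 modulo 16229:
  11373^0=1  11373^1=11373  11373^2=16228  11373^3=4856
So 11373^3 ≡ 4856 (mod 16229), giving x = 3.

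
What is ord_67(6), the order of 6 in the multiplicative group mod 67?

The order of 6 must divide p − 1 = 66 = 2 · 3 · 11.
Divisors: 1, 2, 3, 6, 11, 22, 33, 66.
Check each in increasing order: 6^1 ≡ 6;  6^2 ≡ 36;  6^3 ≡ 15;  6^6 ≡ 24;  6^11 ≡ 29;  6^22 ≡ 37;  6^33 ≡ 1.
Smallest exponent giving 1 is 33.

33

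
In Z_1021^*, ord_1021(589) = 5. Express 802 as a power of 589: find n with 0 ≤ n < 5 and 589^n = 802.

2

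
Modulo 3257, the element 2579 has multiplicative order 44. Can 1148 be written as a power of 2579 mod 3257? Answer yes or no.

no

1148 ∈ ⟨2579⟩ iff 1148^44 ≡ 1 (mod 3257), since |⟨2579⟩| = 44.
1148^44 mod 3257 = 2455.
Since 2455 ≠ 1, 1148 does not lie in the subgroup.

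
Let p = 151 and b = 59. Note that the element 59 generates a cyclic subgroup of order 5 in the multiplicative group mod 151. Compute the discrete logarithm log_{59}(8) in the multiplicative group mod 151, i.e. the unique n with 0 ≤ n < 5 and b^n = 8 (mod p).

Successive powers of 59 modulo 151:
  59^0=1  59^1=59  59^2=8
So 59^2 ≡ 8 (mod 151), giving n = 2.

2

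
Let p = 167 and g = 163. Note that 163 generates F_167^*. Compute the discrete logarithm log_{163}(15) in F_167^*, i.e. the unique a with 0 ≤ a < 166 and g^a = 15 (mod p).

79

Baby-step giant-step with m = ceil(sqrt(166)) = 13.
Baby table (163^j mod 167 for j=0..12):
  0:1  1:163  2:16  3:103  4:89  5:145  6:88  7:149
  8:72  9:46  10:150  11:68  12:62
Giant step factor: 163^(-13) ≡ 134 (mod 167).
Scan 15·134^i mod 167 for i = 0, 1, …:
  i=0: 15   i=1: 6   i=2: 136   i=3: 21
  i=4: 142   i=5: 157   i=6: 163
Match at i=6, j=1: a = 6·13 + 1 = 79.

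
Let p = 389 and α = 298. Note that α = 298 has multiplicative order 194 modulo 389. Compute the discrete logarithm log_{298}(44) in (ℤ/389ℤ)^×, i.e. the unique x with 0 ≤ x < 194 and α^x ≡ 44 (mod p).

Baby-step giant-step with m = ceil(sqrt(194)) = 14.
Baby table (298^j mod 389 for j=0..13):
  0:1  1:298  2:112  3:311  4:96  5:211  6:249  7:292
  8:269  9:28  10:175  11:24  12:150  13:354
Giant step factor: 298^(-14) ≡ 16 (mod 389).
Scan 44·16^i mod 389 for i = 0, 1, …:
  i=0: 44   i=1: 315   i=2: 372   i=3: 117
  i=4: 316   i=5: 388   i=6: 373   i=7: 133
  i=8: 183   i=9: 205   i=10: 168   i=11: 354
Match at i=11, j=13: x = 11·14 + 13 = 167.

167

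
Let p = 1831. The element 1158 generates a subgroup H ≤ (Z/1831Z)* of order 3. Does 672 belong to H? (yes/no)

yes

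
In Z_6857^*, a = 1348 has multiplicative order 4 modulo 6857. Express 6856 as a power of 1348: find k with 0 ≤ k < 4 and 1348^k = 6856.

2

Successive powers of 1348 modulo 6857:
  1348^0=1  1348^1=1348  1348^2=6856
So 1348^2 ≡ 6856 (mod 6857), giving k = 2.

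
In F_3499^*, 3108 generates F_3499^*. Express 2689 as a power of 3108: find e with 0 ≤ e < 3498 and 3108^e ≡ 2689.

830

Baby-step giant-step with m = ceil(sqrt(3498)) = 60.
Baby table (3108^j mod 3499 for j=0..59):
  0:1  1:3108  2:2424  3:445  4:955  5:988  6:2081  7:1596
  8:2285  9:2309  10:3422  11:2115  12:2298  13:725  14:3443  15:902
  16:717  17:3072  18:2504  19:656  20:2430  21:1598  22:1503  23:159
  24:813  25:526  26:775  27:1388  28:3136  29:1973  30:1836  31:2918
  32:3235  33:1753  34:381  35:1486  36:3307  37:1593  38:3458  39:2035
  40:2087  41:2749  42:2833  43:1480  44:2154  45:1045  46:788  47:3303
  48:3157  49:760  50:255  51:1766  52:2296  53:1507  54:2094  55:12
  56:2306  57:1096  58:1841  59:963
Giant step factor: 3108^(-60) ≡ 1241 (mod 3499).
Scan 2689·1241^i mod 3499 for i = 0, 1, …:
  i=0: 2689   i=1: 2502   i=2: 1369   i=3: 1914
  i=4: 2952   i=5: 3478   i=6: 1931   i=7: 3055
  i=8: 1838   i=9: 3109   i=10: 2371   i=11: 3251
  i=12: 144   i=13: 255
Match at i=13, j=50: e = 13·60 + 50 = 830.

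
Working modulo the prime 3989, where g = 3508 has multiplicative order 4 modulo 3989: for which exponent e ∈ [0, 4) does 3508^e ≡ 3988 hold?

2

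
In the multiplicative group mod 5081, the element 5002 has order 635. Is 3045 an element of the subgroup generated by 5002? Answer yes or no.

no

3045 ∈ ⟨5002⟩ iff 3045^635 ≡ 1 (mod 5081), since |⟨5002⟩| = 635.
3045^635 mod 5081 = 2412.
Since 2412 ≠ 1, 3045 does not lie in the subgroup.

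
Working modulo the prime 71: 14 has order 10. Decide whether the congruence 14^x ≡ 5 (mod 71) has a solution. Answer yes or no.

yes

⟨14⟩ has order 10; its elements mod 71 are {1, 5, 14, 17, 25, 46, 54, 57, 66, 70}.
5 is in this set.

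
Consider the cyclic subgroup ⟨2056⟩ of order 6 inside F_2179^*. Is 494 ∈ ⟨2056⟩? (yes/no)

no

⟨2056⟩ has order 6; its elements mod 2179 are {1, 123, 124, 2055, 2056, 2178}.
494 is not in this set.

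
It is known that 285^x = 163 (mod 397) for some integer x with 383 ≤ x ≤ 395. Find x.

390

Compute 285^383 mod 397 = 376, then multiply by 285 repeatedly:
  285^383=376  285^384=367  285^385=184  285^386=36  285^387=335
  285^388=195  285^389=392  285^390=163
Found 163 at exponent 390.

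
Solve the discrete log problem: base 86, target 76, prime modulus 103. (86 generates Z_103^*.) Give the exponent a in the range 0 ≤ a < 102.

Baby-step giant-step with m = ceil(sqrt(102)) = 11.
Baby table (86^j mod 103 for j=0..10):
  0:1  1:86  2:83  3:31  4:91  5:101  6:34  7:40
  8:41  9:24  10:4
Giant step factor: 86^(-11) ≡ 53 (mod 103).
Scan 76·53^i mod 103 for i = 0, 1, …:
  i=0: 76   i=1: 11   i=2: 68   i=3: 102
  i=4: 50   i=5: 75   i=6: 61   i=7: 40
Match at i=7, j=7: a = 7·11 + 7 = 84.

84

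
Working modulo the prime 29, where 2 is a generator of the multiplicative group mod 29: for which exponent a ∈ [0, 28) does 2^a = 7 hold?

12

Successive powers of 2 modulo 29:
  2^0=1  2^1=2  2^2=4  2^3=8  2^4=16  2^5=3
  2^6=6  2^7=12  2^8=24  2^9=19  2^10=9  2^11=18
  2^12=7
So 2^12 ≡ 7 (mod 29), giving a = 12.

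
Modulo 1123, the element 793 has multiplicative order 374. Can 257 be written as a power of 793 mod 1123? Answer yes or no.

257 ∈ ⟨793⟩ iff 257^374 ≡ 1 (mod 1123), since |⟨793⟩| = 374.
257^374 mod 1123 = 1.
Since 1 = 1, 257 lies in the subgroup.

yes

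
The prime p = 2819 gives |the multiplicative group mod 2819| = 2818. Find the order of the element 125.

1409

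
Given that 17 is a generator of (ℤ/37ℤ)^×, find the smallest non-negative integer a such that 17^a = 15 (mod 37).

7

Successive powers of 17 modulo 37:
  17^0=1  17^1=17  17^2=30  17^3=29  17^4=12  17^5=19
  17^6=27  17^7=15
So 17^7 ≡ 15 (mod 37), giving a = 7.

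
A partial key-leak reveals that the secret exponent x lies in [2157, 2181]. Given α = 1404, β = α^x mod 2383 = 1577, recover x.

2161

Compute 1404^2157 mod 2383 = 1249, then multiply by 1404 repeatedly:
  1404^2157=1249  1404^2158=2091  1404^2159=2291  1404^2160=1897  1404^2161=1577
Found 1577 at exponent 2161.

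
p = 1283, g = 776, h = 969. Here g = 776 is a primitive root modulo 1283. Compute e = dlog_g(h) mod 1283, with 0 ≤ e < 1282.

826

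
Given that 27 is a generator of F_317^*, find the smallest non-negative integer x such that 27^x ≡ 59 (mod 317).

32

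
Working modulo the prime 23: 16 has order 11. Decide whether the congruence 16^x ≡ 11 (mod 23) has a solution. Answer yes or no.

no

⟨16⟩ has order 11; its elements mod 23 are {1, 2, 3, 4, 6, 8, 9, 12, 13, 16, 18}.
11 is not in this set.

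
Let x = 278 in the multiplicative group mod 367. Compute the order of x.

366

The order of 278 must divide p − 1 = 366 = 2 · 3 · 61.
Divisors: 1, 2, 3, 6, 61, 122, 183, 366.
Check each in increasing order: 278^1 ≡ 278;  278^2 ≡ 214;  278^3 ≡ 38;  278^6 ≡ 343;  278^61 ≡ 84;  278^122 ≡ 83;  278^183 ≡ 366;  278^366 ≡ 1.
Smallest exponent giving 1 is 366.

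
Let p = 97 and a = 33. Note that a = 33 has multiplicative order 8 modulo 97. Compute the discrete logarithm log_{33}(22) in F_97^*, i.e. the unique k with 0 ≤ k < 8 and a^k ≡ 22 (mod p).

2

Successive powers of 33 modulo 97:
  33^0=1  33^1=33  33^2=22
So 33^2 ≡ 22 (mod 97), giving k = 2.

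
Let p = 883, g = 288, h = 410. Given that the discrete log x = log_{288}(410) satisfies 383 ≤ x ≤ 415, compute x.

391

Compute 288^383 mod 883 = 815, then multiply by 288 repeatedly:
  288^383=815  288^384=725  288^385=412  288^386=334  288^387=828
  288^388=54  288^389=541  288^390=400  288^391=410
Found 410 at exponent 391.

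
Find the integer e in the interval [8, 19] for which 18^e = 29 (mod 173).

12

Compute 18^8 mod 173 = 14, then multiply by 18 repeatedly:
  18^8=14  18^9=79  18^10=38  18^11=165  18^12=29
Found 29 at exponent 12.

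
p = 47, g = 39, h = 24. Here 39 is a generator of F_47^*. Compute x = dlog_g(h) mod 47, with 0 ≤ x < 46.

Baby-step giant-step with m = ceil(sqrt(46)) = 7.
Baby table (39^j mod 47 for j=0..6):
  0:1  1:39  2:17  3:5  4:7  5:38  6:25
Giant step factor: 39^(-7) ≡ 43 (mod 47).
Scan 24·43^i mod 47 for i = 0, 1, …:
  i=0: 24   i=1: 45   i=2: 8   i=3: 15
  i=4: 34   i=5: 5
Match at i=5, j=3: x = 5·7 + 3 = 38.

38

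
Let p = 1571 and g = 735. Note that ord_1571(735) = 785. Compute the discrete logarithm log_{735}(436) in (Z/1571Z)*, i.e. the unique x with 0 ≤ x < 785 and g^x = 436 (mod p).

Baby-step giant-step with m = ceil(sqrt(785)) = 29.
Baby table (735^j mod 1571 for j=0..28):
  0:1  1:735  2:1372  3:1409  4:326  5:818  6:1108  7:602
  8:1019  9:1169  10:1449  11:1448  12:713  13:912  14:1074  15:748
  16:1501  17:393  18:1362  19:343  20:745  21:867  22:990  23:277
  24:936  25:1433  26:685  27:755  28:362
Giant step factor: 735^(-29) ≡ 520 (mod 1571).
Scan 436·520^i mod 1571 for i = 0, 1, …:
  i=0: 436   i=1: 496   i=2: 276   i=3: 559
  i=4: 45   i=5: 1406   i=6: 605   i=7: 400
  i=8: 628   i=9: 1363     …   i=15: 187
  i=16: 1409
Match at i=16, j=3: x = 16·29 + 3 = 467.

467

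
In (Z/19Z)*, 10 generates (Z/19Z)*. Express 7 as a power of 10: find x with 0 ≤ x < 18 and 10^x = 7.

Successive powers of 10 modulo 19:
  10^0=1  10^1=10  10^2=5  10^3=12  10^4=6  10^5=3
  10^6=11  10^7=15  10^8=17  10^9=18  10^10=9  10^11=14
  10^12=7
So 10^12 ≡ 7 (mod 19), giving x = 12.

12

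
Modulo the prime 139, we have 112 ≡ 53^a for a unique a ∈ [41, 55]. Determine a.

54

Compute 53^41 mod 139 = 126, then multiply by 53 repeatedly:
  53^41=126  53^42=6  53^43=40  53^44=35  53^45=48
  53^46=42  53^47=2  53^48=106  53^49=58  53^50=16
  53^51=14  53^52=47  53^53=128  53^54=112
Found 112 at exponent 54.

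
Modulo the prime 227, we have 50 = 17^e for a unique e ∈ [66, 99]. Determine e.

Compute 17^66 mod 227 = 209, then multiply by 17 repeatedly:
  17^66=209  17^67=148  17^68=19  17^69=96  17^70=43
  17^71=50
Found 50 at exponent 71.

71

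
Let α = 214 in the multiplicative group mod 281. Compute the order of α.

40

The order of 214 must divide p − 1 = 280 = 2^3 · 5 · 7.
Divisors: 1, 2, 4, 5, 7, 8, 10, 14, 20, 28, 35, 40, 56, 70, 140, 280.
Check each in increasing order: 214^1 ≡ 214;  214^2 ≡ 274;  214^4 ≡ 49;  214^5 ≡ 89;  214^7 ≡ 220;  214^8 ≡ 153;  214^10 ≡ 53;  214^14 ≡ 68;  214^20 ≡ 280;  214^28 ≡ 128;  214^35 ≡ 60;  214^40 ≡ 1.
Smallest exponent giving 1 is 40.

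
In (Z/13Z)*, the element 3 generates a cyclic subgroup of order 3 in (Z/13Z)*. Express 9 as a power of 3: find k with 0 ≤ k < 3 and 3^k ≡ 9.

2

Successive powers of 3 modulo 13:
  3^0=1  3^1=3  3^2=9
So 3^2 ≡ 9 (mod 13), giving k = 2.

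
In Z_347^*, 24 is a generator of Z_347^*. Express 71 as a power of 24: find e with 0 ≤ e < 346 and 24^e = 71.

Baby-step giant-step with m = ceil(sqrt(346)) = 19.
Baby table (24^j mod 347 for j=0..18):
  0:1  1:24  2:229  3:291  4:44  5:15  6:13  7:312
  8:201  9:313  10:225  11:195  12:169  13:239  14:184  15:252
  16:149  17:106  18:115
Giant step factor: 24^(-19) ≡ 65 (mod 347).
Scan 71·65^i mod 347 for i = 0, 1, …:
  i=0: 71   i=1: 104   i=2: 167   i=3: 98
  i=4: 124   i=5: 79   i=6: 277   i=7: 308
  i=8: 241   i=9: 50     …   i=17: 331
  i=18: 1
Match at i=18, j=0: e = 18·19 + 0 = 342.

342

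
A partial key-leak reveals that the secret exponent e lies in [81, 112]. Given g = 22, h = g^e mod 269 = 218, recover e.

92

Compute 22^81 mod 269 = 18, then multiply by 22 repeatedly:
  22^81=18  22^82=127  22^83=104  22^84=136  22^85=33
  22^86=188  22^87=101  22^88=70  22^89=195  22^90=255
  22^91=230  22^92=218
Found 218 at exponent 92.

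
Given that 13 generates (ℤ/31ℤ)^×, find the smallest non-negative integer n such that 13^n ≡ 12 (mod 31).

29

Successive powers of 13 modulo 31:
  13^0=1  13^1=13  13^2=14  13^3=27  13^4=10  13^5=6
  13^6=16  13^7=22  13^8=7  13^9=29  13^10=5  13^11=3
  13^12=8  13^13=11  13^14=19  13^15=30  13^16=18  13^17=17
  13^18=4  13^19=21  13^20=25  13^21=15  13^22=9  13^23=24
  13^24=2  13^25=26  13^26=28  13^27=23  13^28=20  13^29=12
So 13^29 ≡ 12 (mod 31), giving n = 29.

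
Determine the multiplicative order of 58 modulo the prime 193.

192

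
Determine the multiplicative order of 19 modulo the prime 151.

The order of 19 must divide p − 1 = 150 = 2 · 3 · 5^2.
Divisors: 1, 2, 3, 5, 6, 10, 15, 25, 30, 50, 75, 150.
Check each in increasing order: 19^1 ≡ 19;  19^2 ≡ 59;  19^3 ≡ 64;  19^5 ≡ 1.
Smallest exponent giving 1 is 5.

5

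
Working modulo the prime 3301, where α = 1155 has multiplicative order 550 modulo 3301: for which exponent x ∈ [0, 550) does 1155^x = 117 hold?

Baby-step giant-step with m = ceil(sqrt(550)) = 24.
Baby table (1155^j mod 3301 for j=0..23):
  0:1  1:1155  2:421  3:1008  4:2288  5:1840  6:2657  7:2206
  8:2859  9:1145  10:2075  11:99  12:2111  13:2067  14:762  15:2044
  16:605  17:2264  18:528  19:2456  20:1121  21:763  22:3199  23:1026
Giant step factor: 1155^(-24) ≡ 2618 (mod 3301).
Scan 117·2618^i mod 3301 for i = 0, 1, …:
  i=0: 117   i=1: 2614   i=2: 479   i=3: 2943
  i=4: 240   i=5: 1130   i=6: 644   i=7: 2482
  i=8: 1508   i=9: 3249     …   i=16: 364
  i=17: 2264
Match at i=17, j=17: x = 17·24 + 17 = 425.

425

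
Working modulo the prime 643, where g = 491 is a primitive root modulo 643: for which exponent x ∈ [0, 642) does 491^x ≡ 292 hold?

631

Baby-step giant-step with m = ceil(sqrt(642)) = 26.
Baby table (491^j mod 643 for j=0..25):
  0:1  1:491  2:599  3:258  4:7  5:222  6:335  7:520
  8:49  9:268  10:416  11:425  12:343  13:590  14:340  15:403
  16:472  17:272  18:451  19:249  20:89  21:618  22:585  23:457
  24:623  25:468
Giant step factor: 491^(-26) ≡ 331 (mod 643).
Scan 292·331^i mod 643 for i = 0, 1, …:
  i=0: 292   i=1: 202   i=2: 633   i=3: 548
  i=4: 62   i=5: 589   i=6: 130   i=7: 592
  i=8: 480   i=9: 59     …   i=23: 427
  i=24: 520
Match at i=24, j=7: x = 24·26 + 7 = 631.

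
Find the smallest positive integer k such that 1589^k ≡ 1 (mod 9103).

The order of 1589 must divide p − 1 = 9102 = 2 · 3 · 37 · 41.
Divisors: 1, 2, 3, 6, 37, 41, 74, 82, 111, 123, 222, 246, 1517, 3034, 4551, 9102.
Check each in increasing order: 1589^1 ≡ 1589;  1589^2 ≡ 3390;  1589^3 ≡ 6837;  1589^6 ≡ 664;  1589^37 ≡ 2768;  1589^41 ≡ 8802;  1589^74 ≡ 6201;  1589^82 ≡ 8674;  1589^111 ≡ 5213;  1589^123 ≡ 1687;  1589^222 ≡ 2914;  1589^246 ≡ 5833;  1589^1517 ≡ 4380;  1589^3034 ≡ 4379;  1589^4551 ≡ 9102;  1589^9102 ≡ 1.
Smallest exponent giving 1 is 9102.

9102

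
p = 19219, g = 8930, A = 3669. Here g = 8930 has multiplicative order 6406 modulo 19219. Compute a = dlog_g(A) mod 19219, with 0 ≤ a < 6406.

4040

Baby-step giant-step with m = ceil(sqrt(6406)) = 81.
Baby table (8930^j mod 19219 for j=0..80):
  0:1  1:8930  2:5269  3:4058  4:10125  5:10074  6:15900  7:16247
  8:1479  9:4017  10:9156  11:5454  12:3274  13:4721  14:11263  15:5563
  16:15694  17:2472  18:11548  19:13705  20:18277  21:5862  22:14323  23:1945
  24:14093  25:4478  26:13020  27:12869  28:9769  29:2129  30:4379  31:13024
  32:10151  33:11626  34:18361  35:6441  36:14882  37:16094  38:18957  39:5058
  40:3290  41:13068  42:18691  43:12834  44:4723  45:9904  46:16101  47:4591
  48:3503  49:12477  50:7067  51:12333  52:8820  53:3138  54:1038  55:5782
  56:11026  57:3243  58:16176  59:1676  60:14298  61:9323  62:16901  63:18342
  64:9742  65:10866  66:15868  67:18772  68:5842  69:8694  70:11879  71:9809
  72:13387  73:3730  74:2373  75:11552  76:10987  77:915  78:2875  79:16385
  80:3803
Giant step factor: 8930^(-81) ≡ 18725 (mod 19219).
Scan 3669·18725^i mod 19219 for i = 0, 1, …:
  i=0: 3669   i=1: 13319   i=2: 12531   i=3: 17423
  i=4: 3150   i=5: 639   i=6: 11057   i=7: 15257
  i=8: 16109   i=9: 18039     …   i=48: 18849
  i=49: 9809
Match at i=49, j=71: a = 49·81 + 71 = 4040.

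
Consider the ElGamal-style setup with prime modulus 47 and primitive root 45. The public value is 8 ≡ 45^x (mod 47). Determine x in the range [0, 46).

26

Successive powers of 45 modulo 47:
  45^0=1  45^1=45  45^2=4  45^3=39  45^4=16  45^5=15
  45^6=17  45^7=13  45^8=21  45^9=5  45^10=37  45^11=20
  45^12=7  45^13=33  45^14=28  45^15=38  45^16=18  45^17=11
  45^18=25  45^19=44  45^20=6  45^21=35  45^22=24  45^23=46
  45^24=2  45^25=43  45^26=8
So 45^26 ≡ 8 (mod 47), giving x = 26.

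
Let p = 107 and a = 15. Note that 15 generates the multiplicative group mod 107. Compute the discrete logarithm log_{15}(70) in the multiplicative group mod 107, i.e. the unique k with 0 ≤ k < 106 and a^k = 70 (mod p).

95

Baby-step giant-step with m = ceil(sqrt(106)) = 11.
Baby table (15^j mod 107 for j=0..10):
  0:1  1:15  2:11  3:58  4:14  5:103  6:47  7:63
  8:89  9:51  10:16
Giant step factor: 15^(-11) ≡ 70 (mod 107).
Scan 70·70^i mod 107 for i = 0, 1, …:
  i=0: 70   i=1: 85   i=2: 65   i=3: 56
  i=4: 68   i=5: 52   i=6: 2   i=7: 33
  i=8: 63
Match at i=8, j=7: k = 8·11 + 7 = 95.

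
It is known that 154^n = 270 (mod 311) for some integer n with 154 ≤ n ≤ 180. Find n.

160

Compute 154^154 mod 311 = 208, then multiply by 154 repeatedly:
  154^154=208  154^155=310  154^156=157  154^157=231  154^158=120
  154^159=131  154^160=270
Found 270 at exponent 160.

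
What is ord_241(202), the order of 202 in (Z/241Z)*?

240

The order of 202 must divide p − 1 = 240 = 2^4 · 3 · 5.
Divisors: 1, 2, 3, 4, 5, 6, 8, 10, 12, 15, 16, 20, 24, 30, 40, 48, 60, 80, 120, 240.
Check each in increasing order: 202^1 ≡ 202;  202^2 ≡ 75;  202^3 ≡ 208;  202^4 ≡ 82;  202^5 ≡ 176;  202^6 ≡ 125;  202^8 ≡ 217;  202^10 ≡ 128;  202^12 ≡ 201;  202^15 ≡ 115;  202^16 ≡ 94;  202^20 ≡ 237;  202^24 ≡ 154;  202^30 ≡ 211;  202^40 ≡ 16;  202^48 ≡ 98;  202^60 ≡ 177;  202^80 ≡ 15;  202^120 ≡ 240;  202^240 ≡ 1.
Smallest exponent giving 1 is 240.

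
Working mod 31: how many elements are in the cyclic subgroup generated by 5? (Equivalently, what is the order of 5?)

3

The order of 5 must divide p − 1 = 30 = 2 · 3 · 5.
Divisors: 1, 2, 3, 5, 6, 10, 15, 30.
Check each in increasing order: 5^1 ≡ 5;  5^2 ≡ 25;  5^3 ≡ 1.
Smallest exponent giving 1 is 3.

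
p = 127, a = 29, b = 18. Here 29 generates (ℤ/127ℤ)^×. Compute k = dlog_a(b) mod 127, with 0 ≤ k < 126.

4

Successive powers of 29 modulo 127:
  29^0=1  29^1=29  29^2=79  29^3=5  29^4=18
So 29^4 ≡ 18 (mod 127), giving k = 4.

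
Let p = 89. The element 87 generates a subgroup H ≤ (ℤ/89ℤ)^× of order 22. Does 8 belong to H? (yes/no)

yes

⟨87⟩ has order 22; its elements mod 89 are {1, 2, 4, 8, 11, 16, 22, 25, 32, 39, 44, 45, 50, 57, 64, 67, 73, 78, 81, 85, 87, 88}.
8 is in this set.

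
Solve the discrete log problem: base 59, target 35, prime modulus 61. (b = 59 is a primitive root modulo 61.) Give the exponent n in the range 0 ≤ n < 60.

41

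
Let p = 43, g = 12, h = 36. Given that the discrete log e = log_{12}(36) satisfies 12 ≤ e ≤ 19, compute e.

14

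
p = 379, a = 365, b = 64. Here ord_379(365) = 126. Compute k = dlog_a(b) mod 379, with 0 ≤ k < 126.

Baby-step giant-step with m = ceil(sqrt(126)) = 12.
Baby table (365^j mod 379 for j=0..11):
  0:1  1:365  2:196  3:288  4:137  5:356  6:322  7:40
  8:198  9:260  10:150  11:174
Giant step factor: 365^(-12) ≡ 255 (mod 379).
Scan 64·255^i mod 379 for i = 0, 1, …:
  i=0: 64   i=1: 23   i=2: 180   i=3: 41
  i=4: 222   i=5: 139   i=6: 198
Match at i=6, j=8: k = 6·12 + 8 = 80.

80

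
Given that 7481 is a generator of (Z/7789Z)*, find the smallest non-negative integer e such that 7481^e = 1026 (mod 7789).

Baby-step giant-step with m = ceil(sqrt(7788)) = 89.
Baby table (7481^j mod 7789 for j=0..88):
  0:1  1:7481  2:1396  3:6216  4:1566  5:590  6:5216  7:5795
  8:6610  9:4838  10:5384  11:785  12:7468  13:5400  14:3646  15:6437
  16:3599  17:5335  18:299  19:1376  20:4587  21:4802  22:894  23:5052
  24:1784  25:3547  26:5773  27:5597  28:5282  29:1045  30:5278  31:2277
  32:7483  33:780  34:1219  35:6209  36:3722  37:6396  38:649  39:2622
  40:2480  41:7271  42:3764  43:1249  44:4758  45:6657  46:5940  47:895
  48:4744  49:3180  50:1974  51:7339  52:6187  53:2709  54:6840  55:4099
  56:7115  57:5078  58:1565  59:898  60:3820  61:7368  62:5044  63:4248
  64:168  65:2779  66:858  67:562  68:6051  69:5652  70:3920  71:7724
  72:4442  73:2728  74:988  75:7256  76:595  77:3676  78:4986  79:6534
  80:4879  81:545  82:3498  83:5287  84:7294  85:4469  86:2201  87:7524
  88:3730
Giant step factor: 7481^(-89) ≡ 727 (mod 7789).
Scan 1026·727^i mod 7789 for i = 0, 1, …:
  i=0: 1026   i=1: 5947   i=2: 574   i=3: 4481
  i=4: 1885   i=5: 7320   i=6: 1753   i=7: 4824
  i=8: 1998   i=9: 3792     …   i=70: 3520
  i=71: 4248
Match at i=71, j=63: e = 71·89 + 63 = 6382.

6382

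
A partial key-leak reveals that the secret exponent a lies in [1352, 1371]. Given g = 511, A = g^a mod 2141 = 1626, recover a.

1370

Compute 511^1352 mod 2141 = 2019, then multiply by 511 repeatedly:
  511^1352=2019  511^1353=1888  511^1354=1318  511^1355=1224  511^1356=292
  511^1357=1483  511^1358=2040  511^1359=1914  511^1360=1758  511^1361=1259
  511^1362=1049  511^1363=789  511^1364=671  511^1365=321  511^1366=1315
  511^1367=1832  511^1368=535  511^1369=1478  511^1370=1626
Found 1626 at exponent 1370.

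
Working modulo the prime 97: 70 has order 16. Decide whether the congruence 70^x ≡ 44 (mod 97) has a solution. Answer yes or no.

no

⟨70⟩ has order 16; its elements mod 97 are {1, 8, 12, 18, 22, 27, 33, 47, 50, 64, 70, 75, 79, 85, 89, 96}.
44 is not in this set.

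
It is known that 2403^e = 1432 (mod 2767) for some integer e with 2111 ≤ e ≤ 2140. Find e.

2113

Compute 2403^2111 mod 2767 = 2555, then multiply by 2403 repeatedly:
  2403^2111=2555  2403^2112=2459  2403^2113=1432
Found 1432 at exponent 2113.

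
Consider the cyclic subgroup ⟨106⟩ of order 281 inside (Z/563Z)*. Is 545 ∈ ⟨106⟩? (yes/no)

yes

545 ∈ ⟨106⟩ iff 545^281 ≡ 1 (mod 563), since |⟨106⟩| = 281.
545^281 mod 563 = 1.
Since 1 = 1, 545 lies in the subgroup.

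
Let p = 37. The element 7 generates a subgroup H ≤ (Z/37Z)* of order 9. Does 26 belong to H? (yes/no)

yes

⟨7⟩ has order 9; its elements mod 37 are {1, 7, 9, 10, 12, 16, 26, 33, 34}.
26 is in this set.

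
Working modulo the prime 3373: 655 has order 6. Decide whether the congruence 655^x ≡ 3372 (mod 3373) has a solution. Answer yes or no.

yes

⟨655⟩ has order 6; its elements mod 3373 are {1, 654, 655, 2718, 2719, 3372}.
3372 is in this set.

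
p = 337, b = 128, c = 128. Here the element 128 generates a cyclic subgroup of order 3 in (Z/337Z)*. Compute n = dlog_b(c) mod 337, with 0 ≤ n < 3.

Successive powers of 128 modulo 337:
  128^0=1  128^1=128
So 128^1 ≡ 128 (mod 337), giving n = 1.

1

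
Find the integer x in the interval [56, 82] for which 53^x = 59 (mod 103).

62

Compute 53^56 mod 103 = 60, then multiply by 53 repeatedly:
  53^56=60  53^57=90  53^58=32  53^59=48  53^60=72
  53^61=5  53^62=59
Found 59 at exponent 62.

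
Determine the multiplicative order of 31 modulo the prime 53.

52

The order of 31 must divide p − 1 = 52 = 2^2 · 13.
Divisors: 1, 2, 4, 13, 26, 52.
Check each in increasing order: 31^1 ≡ 31;  31^2 ≡ 7;  31^4 ≡ 49;  31^13 ≡ 30;  31^26 ≡ 52;  31^52 ≡ 1.
Smallest exponent giving 1 is 52.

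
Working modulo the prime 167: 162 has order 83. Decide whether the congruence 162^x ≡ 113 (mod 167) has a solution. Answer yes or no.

no

113 ∈ ⟨162⟩ iff 113^83 ≡ 1 (mod 167), since |⟨162⟩| = 83.
113^83 mod 167 = 166.
Since 166 ≠ 1, 113 does not lie in the subgroup.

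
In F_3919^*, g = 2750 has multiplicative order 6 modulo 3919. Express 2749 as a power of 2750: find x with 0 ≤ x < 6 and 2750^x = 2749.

2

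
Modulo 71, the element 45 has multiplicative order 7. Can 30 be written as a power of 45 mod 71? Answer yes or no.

30 ∈ ⟨45⟩ iff 30^7 ≡ 1 (mod 71), since |⟨45⟩| = 7.
30^7 mod 71 = 1.
Since 1 = 1, 30 lies in the subgroup.

yes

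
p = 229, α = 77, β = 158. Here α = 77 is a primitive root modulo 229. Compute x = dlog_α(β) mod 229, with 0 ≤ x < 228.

136

Baby-step giant-step with m = ceil(sqrt(228)) = 16.
Baby table (77^j mod 229 for j=0..15):
  0:1  1:77  2:204  3:136  4:167  5:35  6:176  7:41
  8:180  9:120  10:80  11:206  12:61  13:117  14:78  15:52
Giant step factor: 77^(-16) ≡ 196 (mod 229).
Scan 158·196^i mod 229 for i = 0, 1, …:
  i=0: 158   i=1: 53   i=2: 83   i=3: 9
  i=4: 161   i=5: 183   i=6: 144   i=7: 57
  i=8: 180
Match at i=8, j=8: x = 8·16 + 8 = 136.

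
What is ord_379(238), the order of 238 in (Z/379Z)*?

378

The order of 238 must divide p − 1 = 378 = 2 · 3^3 · 7.
Divisors: 1, 2, 3, 6, 7, 9, 14, 18, 21, 27, 42, 54, 63, 126, 189, 378.
Check each in increasing order: 238^1 ≡ 238;  238^2 ≡ 173;  238^3 ≡ 242;  238^6 ≡ 198;  238^7 ≡ 128;  238^9 ≡ 162;  238^14 ≡ 87;  238^18 ≡ 93;  238^21 ≡ 145;  238^27 ≡ 285;  238^42 ≡ 180;  238^54 ≡ 119;  238^63 ≡ 328;  238^126 ≡ 327;  238^189 ≡ 378;  238^378 ≡ 1.
Smallest exponent giving 1 is 378.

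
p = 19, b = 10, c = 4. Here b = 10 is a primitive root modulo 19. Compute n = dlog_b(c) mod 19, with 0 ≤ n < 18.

16

Successive powers of 10 modulo 19:
  10^0=1  10^1=10  10^2=5  10^3=12  10^4=6  10^5=3
  10^6=11  10^7=15  10^8=17  10^9=18  10^10=9  10^11=14
  10^12=7  10^13=13  10^14=16  10^15=8  10^16=4
So 10^16 ≡ 4 (mod 19), giving n = 16.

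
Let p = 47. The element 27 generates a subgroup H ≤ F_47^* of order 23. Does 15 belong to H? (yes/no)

no

⟨27⟩ has order 23; its elements mod 47 are {1, 2, 3, 4, 6, 7, 8, 9, 12, 14, 16, 17, 18, 21, 24, 25, 27, 28, 32, 34, 36, 37, 42}.
15 is not in this set.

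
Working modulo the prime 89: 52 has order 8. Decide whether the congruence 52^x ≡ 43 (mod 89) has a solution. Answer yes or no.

no

43 ∈ ⟨52⟩ iff 43^8 ≡ 1 (mod 89), since |⟨52⟩| = 8.
43^8 mod 89 = 67.
Since 67 ≠ 1, 43 does not lie in the subgroup.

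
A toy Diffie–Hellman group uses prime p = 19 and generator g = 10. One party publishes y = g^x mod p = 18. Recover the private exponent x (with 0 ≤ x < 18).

Successive powers of 10 modulo 19:
  10^0=1  10^1=10  10^2=5  10^3=12  10^4=6  10^5=3
  10^6=11  10^7=15  10^8=17  10^9=18
So 10^9 ≡ 18 (mod 19), giving x = 9.

9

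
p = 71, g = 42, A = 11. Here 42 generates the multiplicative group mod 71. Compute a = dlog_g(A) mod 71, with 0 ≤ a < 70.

37

Baby-step giant-step with m = ceil(sqrt(70)) = 9.
Baby table (42^j mod 71 for j=0..8):
  0:1  1:42  2:60  3:35  4:50  5:41  6:18  7:46
  8:15
Giant step factor: 42^(-9) ≡ 63 (mod 71).
Scan 11·63^i mod 71 for i = 0, 1, …:
  i=0: 11   i=1: 54   i=2: 65   i=3: 48
  i=4: 42
Match at i=4, j=1: a = 4·9 + 1 = 37.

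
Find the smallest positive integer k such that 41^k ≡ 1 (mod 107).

The order of 41 must divide p − 1 = 106 = 2 · 53.
Divisors: 1, 2, 53, 106.
Check each in increasing order: 41^1 ≡ 41;  41^2 ≡ 76;  41^53 ≡ 1.
Smallest exponent giving 1 is 53.

53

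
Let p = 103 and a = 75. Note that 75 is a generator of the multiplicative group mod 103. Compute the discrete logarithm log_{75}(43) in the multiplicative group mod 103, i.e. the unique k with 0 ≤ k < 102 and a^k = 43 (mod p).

79

Baby-step giant-step with m = ceil(sqrt(102)) = 11.
Baby table (75^j mod 103 for j=0..10):
  0:1  1:75  2:63  3:90  4:55  5:5  6:66  7:6
  8:38  9:69  10:25
Giant step factor: 75^(-11) ≡ 54 (mod 103).
Scan 43·54^i mod 103 for i = 0, 1, …:
  i=0: 43   i=1: 56   i=2: 37   i=3: 41
  i=4: 51   i=5: 76   i=6: 87   i=7: 63
Match at i=7, j=2: k = 7·11 + 2 = 79.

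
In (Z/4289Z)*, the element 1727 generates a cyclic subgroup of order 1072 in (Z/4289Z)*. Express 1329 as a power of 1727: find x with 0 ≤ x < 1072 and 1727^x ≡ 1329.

Baby-step giant-step with m = ceil(sqrt(1072)) = 33.
Baby table (1727^j mod 4289 for j=0..32):
  0:1  1:1727  2:1674  3:212  4:1559  5:3190  6:2054  7:255
  8:2907  9:2259  10:2592  11:2957  12:2829  13:512  14:690  15:3577
  16:1319  17:454  18:3460  19:843  20:1890  21:101  22:2867  23:1803
  24:4256  25:3055  26:515  27:1582  28:21  29:1955  30:842  31:163
  32:2716
Giant step factor: 1727^(-33) ≡ 2134 (mod 4289).
Scan 1329·2134^i mod 4289 for i = 0, 1, …:
  i=0: 1329   i=1: 1057   i=2: 3913   i=3: 3948
  i=4: 1436   i=5: 2078   i=6: 3915   i=7: 3927
  i=8: 3801   i=9: 835   i=10: 1955
Match at i=10, j=29: x = 10·33 + 29 = 359.

359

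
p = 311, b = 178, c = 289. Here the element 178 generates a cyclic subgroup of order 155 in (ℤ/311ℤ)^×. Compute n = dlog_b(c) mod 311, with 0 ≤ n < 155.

21

Baby-step giant-step with m = ceil(sqrt(155)) = 13.
Baby table (178^j mod 311 for j=0..12):
  0:1  1:178  2:273  3:78  4:200  5:146  6:175  7:50
  8:192  9:277  10:168  11:48  12:147
Giant step factor: 178^(-13) ≡ 274 (mod 311).
Scan 289·274^i mod 311 for i = 0, 1, …:
  i=0: 289   i=1: 192
Match at i=1, j=8: n = 1·13 + 8 = 21.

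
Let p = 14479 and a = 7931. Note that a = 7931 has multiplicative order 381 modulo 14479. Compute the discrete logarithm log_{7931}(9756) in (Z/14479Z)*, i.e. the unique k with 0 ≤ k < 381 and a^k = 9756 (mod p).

31

Baby-step giant-step with m = ceil(sqrt(381)) = 20.
Baby table (7931^j mod 14479 for j=0..19):
  0:1  1:7931  2:3985  3:11857  4:11241  5:5168  6:11838  7:5342
  8:1848  9:3740  10:8948  11:5009  12:10482  13:8803  14:13334  15:11817
  16:12539  17:5037  18:886  19:4551
Giant step factor: 7931^(-20) ≡ 4579 (mod 14479).
Scan 9756·4579^i mod 14479 for i = 0, 1, …:
  i=0: 9756   i=1: 5009
Match at i=1, j=11: k = 1·20 + 11 = 31.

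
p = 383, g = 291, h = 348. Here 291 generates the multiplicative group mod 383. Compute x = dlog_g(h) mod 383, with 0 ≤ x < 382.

Baby-step giant-step with m = ceil(sqrt(382)) = 20.
Baby table (291^j mod 383 for j=0..19):
  0:1  1:291  2:38  3:334  4:295  5:53  6:103  7:99
  8:84  9:315  10:128  11:97  12:268  13:239  14:226  15:273
  16:162  17:33  18:28  19:105
Giant step factor: 291^(-20) ≡ 9 (mod 383).
Scan 348·9^i mod 383 for i = 0, 1, …:
  i=0: 348   i=1: 68   i=2: 229   i=3: 146
  i=4: 165   i=5: 336   i=6: 343   i=7: 23
  i=8: 207   i=9: 331   i=10: 298   i=11: 1
Match at i=11, j=0: x = 11·20 + 0 = 220.

220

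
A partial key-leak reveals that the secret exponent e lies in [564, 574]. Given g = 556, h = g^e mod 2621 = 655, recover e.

572

Compute 556^564 mod 2621 = 469, then multiply by 556 repeatedly:
  556^564=469  556^565=1285  556^566=1548  556^567=1000  556^568=348
  556^569=2155  556^570=383  556^571=647  556^572=655
Found 655 at exponent 572.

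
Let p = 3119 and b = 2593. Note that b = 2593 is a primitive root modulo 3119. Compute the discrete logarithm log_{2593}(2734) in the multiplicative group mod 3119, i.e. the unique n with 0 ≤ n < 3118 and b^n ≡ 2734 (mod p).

Baby-step giant-step with m = ceil(sqrt(3118)) = 56.
Baby table (2593^j mod 3119 for j=0..55):
  0:1  1:2593  2:2204  3:964  4:1333  5:617  6:2953  7:3103
  8:2178  9:2164  10:171  11:505  12:2604  13:2656  14:256  15:2580
  16:2804  17:383  18:1277  19:2002  20:1170  21:2142  22:2386  23:1921
  24:110  25:1401  26:2277  27:3113  28:37  29:2371  30:454  31:1359
  32:2536  33:996  34:96  35:2527  36:2611  37:2093  38:89  39:3090
  40:2778  41:1583  42:115  43:1890  44:821  45:1695  46:464  47:2337
  48:2743  49:1279  50:950  51:2459  52:951  53:1933  54:36  55:2897
Giant step factor: 2593^(-56) ≡ 2636 (mod 3119).
Scan 2734·2636^i mod 3119 for i = 0, 1, …:
  i=0: 2734   i=1: 1934   i=2: 1578   i=3: 1981
  i=4: 710   i=5: 160   i=6: 695   i=7: 1167
  i=8: 878   i=9: 110
Match at i=9, j=24: n = 9·56 + 24 = 528.

528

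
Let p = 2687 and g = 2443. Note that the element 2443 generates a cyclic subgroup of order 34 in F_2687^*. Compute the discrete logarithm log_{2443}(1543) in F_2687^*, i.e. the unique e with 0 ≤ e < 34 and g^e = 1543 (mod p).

14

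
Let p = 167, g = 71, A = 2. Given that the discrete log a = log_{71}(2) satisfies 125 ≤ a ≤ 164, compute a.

130

Compute 71^125 mod 167 = 51, then multiply by 71 repeatedly:
  71^125=51  71^126=114  71^127=78  71^128=27  71^129=80
  71^130=2
Found 2 at exponent 130.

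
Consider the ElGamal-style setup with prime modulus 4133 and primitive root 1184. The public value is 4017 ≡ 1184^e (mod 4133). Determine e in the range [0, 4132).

Baby-step giant-step with m = ceil(sqrt(4132)) = 65.
Baby table (1184^j mod 4133 for j=0..64):
  0:1  1:1184  2:769  3:1236  4:342  5:4027  6:2619  7:1146
  8:1240  9:945  10:2970  11:3430  12:2514  13:816  14:3155  15:3421
  16:124  17:2161  18:297  19:343  20:1078  21:3388  22:2382  23:1582
  24:839  25:1456  26:443  27:3754  28:1761  29:1992  30:2718  31:2638
  32:2977  33:3452  34:3764  35:1202  36:1416  37:2679  38:1925  39:1917
  40:711  41:2825  42:1203  43:2600  44:3448  45:3161  46:2259  47:605
  48:1311  49:2349  50:3840  51:260  52:1998  53:1556  54:3119  55:2127
  56:1371  57:3128  58:384  59:26  60:1853  61:3462  62:3205  63:626
  64:1377
Giant step factor: 1184^(-65) ≡ 3475 (mod 4133).
Scan 4017·3475^i mod 4133 for i = 0, 1, …:
  i=0: 4017   i=1: 1934   i=2: 392   i=3: 2443
  i=4: 243   i=5: 1293   i=6: 604   i=7: 3469
  i=8: 2947   i=9: 3384     …   i=42: 2338
  i=43: 3205
Match at i=43, j=62: e = 43·65 + 62 = 2857.

2857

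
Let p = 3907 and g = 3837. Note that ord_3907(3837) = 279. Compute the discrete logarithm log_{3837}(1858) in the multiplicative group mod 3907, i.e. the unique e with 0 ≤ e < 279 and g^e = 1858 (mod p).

146

Baby-step giant-step with m = ceil(sqrt(279)) = 17.
Baby table (3837^j mod 3907 for j=0..16):
  0:1  1:3837  2:993  3:816  4:1485  5:1539  6:1666  7:590
  8:1677  9:3727  10:879  11:982  12:1586  13:2283  14:377  15:959
  16:3196
Giant step factor: 3837^(-17) ≡ 1810 (mod 3907).
Scan 1858·1810^i mod 3907 for i = 0, 1, …:
  i=0: 1858   i=1: 2960   i=2: 1103   i=3: 3860
  i=4: 884   i=5: 2077   i=6: 836   i=7: 1151
  i=8: 879
Match at i=8, j=10: e = 8·17 + 10 = 146.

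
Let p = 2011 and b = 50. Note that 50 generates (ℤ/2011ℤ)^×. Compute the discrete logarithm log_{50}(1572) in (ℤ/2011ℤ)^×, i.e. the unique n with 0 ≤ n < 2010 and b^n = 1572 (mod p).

Baby-step giant-step with m = ceil(sqrt(2010)) = 45.
Baby table (50^j mod 2011 for j=0..44):
  0:1  1:50  2:489  3:318  4:1823  5:655  6:574  7:546
  8:1157  9:1542  10:682  11:1924  12:1683  13:1699  14:488  15:268
  16:1334  17:337  18:762  19:1902  20:583  21:996  22:1536  23:382
  24:1001  25:1786  26:816  27:580  28:846  29:69  30:1439  31:1565
  32:1832  33:1105  34:953  35:1397  36:1476  37:1404  38:1826  39:805
  40:30  41:1500  42:593  43:1496  44:393
Giant step factor: 50^(-45) ≡ 835 (mod 2011).
Scan 1572·835^i mod 2011 for i = 0, 1, …:
  i=0: 1572   i=1: 1448   i=2: 469   i=3: 1481
  i=4: 1881   i=5: 44   i=6: 542   i=7: 95
  i=8: 896   i=9: 68     …   i=23: 59
  i=24: 1001
Match at i=24, j=24: n = 24·45 + 24 = 1104.

1104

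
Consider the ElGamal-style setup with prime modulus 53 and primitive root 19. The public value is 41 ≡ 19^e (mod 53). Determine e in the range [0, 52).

Baby-step giant-step with m = ceil(sqrt(52)) = 8.
Baby table (19^j mod 53 for j=0..7):
  0:1  1:19  2:43  3:22  4:47  5:45  6:7  7:27
Giant step factor: 19^(-8) ≡ 28 (mod 53).
Scan 41·28^i mod 53 for i = 0, 1, …:
  i=0: 41   i=1: 35   i=2: 26   i=3: 39
  i=4: 32   i=5: 48   i=6: 19
Match at i=6, j=1: e = 6·8 + 1 = 49.

49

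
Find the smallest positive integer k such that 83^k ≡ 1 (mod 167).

166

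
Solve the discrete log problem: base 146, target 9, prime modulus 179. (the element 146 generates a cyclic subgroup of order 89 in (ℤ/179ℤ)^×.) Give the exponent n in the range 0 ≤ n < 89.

43

Baby-step giant-step with m = ceil(sqrt(89)) = 10.
Baby table (146^j mod 179 for j=0..9):
  0:1  1:146  2:15  3:42  4:46  5:93  6:153  7:142
  8:147  9:161
Giant step factor: 146^(-10) ≡ 22 (mod 179).
Scan 9·22^i mod 179 for i = 0, 1, …:
  i=0: 9   i=1: 19   i=2: 60   i=3: 67
  i=4: 42
Match at i=4, j=3: n = 4·10 + 3 = 43.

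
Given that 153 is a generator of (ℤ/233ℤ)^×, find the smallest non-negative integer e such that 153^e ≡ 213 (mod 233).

Baby-step giant-step with m = ceil(sqrt(232)) = 16.
Baby table (153^j mod 233 for j=0..15):
  0:1  1:153  2:109  3:134  4:231  5:160  6:15  7:198
  8:4  9:146  10:203  11:70  12:225  13:174  14:60  15:93
Giant step factor: 153^(-16) ≡ 102 (mod 233).
Scan 213·102^i mod 233 for i = 0, 1, …:
  i=0: 213   i=1: 57   i=2: 222   i=3: 43
  i=4: 192   i=5: 12   i=6: 59   i=7: 193
  i=8: 114   i=9: 211     …   i=13: 118
  i=14: 153
Match at i=14, j=1: e = 14·16 + 1 = 225.

225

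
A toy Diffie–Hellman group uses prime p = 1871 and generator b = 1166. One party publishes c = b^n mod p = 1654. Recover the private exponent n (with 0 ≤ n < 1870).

Baby-step giant-step with m = ceil(sqrt(1870)) = 44.
Baby table (1166^j mod 1871 for j=0..43):
  0:1  1:1166  2:1210  3:126  4:978  5:909  6:908  7:1613
  8:403  9:277  10:1170  11:261  12:1224  13:1482  14:1079  15:802
  16:1503  17:1242  18:18  19:407  20:1199  21:397  22:765  23:1394
  24:1376  25:969  26:1641  27:1244  28:479  29:956  30:1451  31:482
  32:712  33:1339  34:860  35:1775  36:324  37:1713  38:1001  39:1533
  40:673  41:769  42:445  43:603
Giant step factor: 1166^(-44) ≡ 1415 (mod 1871).
Scan 1654·1415^i mod 1871 for i = 0, 1, …:
  i=0: 1654   i=1: 1660   i=2: 795   i=3: 454
  i=4: 657   i=5: 1639   i=6: 1016   i=7: 712
Match at i=7, j=32: n = 7·44 + 32 = 340.

340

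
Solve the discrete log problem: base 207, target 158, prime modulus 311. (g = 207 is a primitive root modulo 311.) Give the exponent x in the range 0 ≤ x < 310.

84

Baby-step giant-step with m = ceil(sqrt(310)) = 18.
Baby table (207^j mod 311 for j=0..17):
  0:1  1:207  2:242  3:23  4:96  5:279  6:218  7:31
  8:197  9:38  10:91  11:177  12:252  13:227  14:28  15:198
  16:245  17:22
Giant step factor: 207^(-18) ≡ 14 (mod 311).
Scan 158·14^i mod 311 for i = 0, 1, …:
  i=0: 158   i=1: 35   i=2: 179   i=3: 18
  i=4: 252
Match at i=4, j=12: x = 4·18 + 12 = 84.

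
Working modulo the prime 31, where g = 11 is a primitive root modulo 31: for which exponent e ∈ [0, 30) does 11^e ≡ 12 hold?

23

Successive powers of 11 modulo 31:
  11^0=1  11^1=11  11^2=28  11^3=29  11^4=9  11^5=6
  11^6=4  11^7=13  11^8=19  11^9=23  11^10=5  11^11=24
  11^12=16  11^13=21  11^14=14  11^15=30  11^16=20  11^17=3
  11^18=2  11^19=22  11^20=25  11^21=27  11^22=18  11^23=12
So 11^23 ≡ 12 (mod 31), giving e = 23.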